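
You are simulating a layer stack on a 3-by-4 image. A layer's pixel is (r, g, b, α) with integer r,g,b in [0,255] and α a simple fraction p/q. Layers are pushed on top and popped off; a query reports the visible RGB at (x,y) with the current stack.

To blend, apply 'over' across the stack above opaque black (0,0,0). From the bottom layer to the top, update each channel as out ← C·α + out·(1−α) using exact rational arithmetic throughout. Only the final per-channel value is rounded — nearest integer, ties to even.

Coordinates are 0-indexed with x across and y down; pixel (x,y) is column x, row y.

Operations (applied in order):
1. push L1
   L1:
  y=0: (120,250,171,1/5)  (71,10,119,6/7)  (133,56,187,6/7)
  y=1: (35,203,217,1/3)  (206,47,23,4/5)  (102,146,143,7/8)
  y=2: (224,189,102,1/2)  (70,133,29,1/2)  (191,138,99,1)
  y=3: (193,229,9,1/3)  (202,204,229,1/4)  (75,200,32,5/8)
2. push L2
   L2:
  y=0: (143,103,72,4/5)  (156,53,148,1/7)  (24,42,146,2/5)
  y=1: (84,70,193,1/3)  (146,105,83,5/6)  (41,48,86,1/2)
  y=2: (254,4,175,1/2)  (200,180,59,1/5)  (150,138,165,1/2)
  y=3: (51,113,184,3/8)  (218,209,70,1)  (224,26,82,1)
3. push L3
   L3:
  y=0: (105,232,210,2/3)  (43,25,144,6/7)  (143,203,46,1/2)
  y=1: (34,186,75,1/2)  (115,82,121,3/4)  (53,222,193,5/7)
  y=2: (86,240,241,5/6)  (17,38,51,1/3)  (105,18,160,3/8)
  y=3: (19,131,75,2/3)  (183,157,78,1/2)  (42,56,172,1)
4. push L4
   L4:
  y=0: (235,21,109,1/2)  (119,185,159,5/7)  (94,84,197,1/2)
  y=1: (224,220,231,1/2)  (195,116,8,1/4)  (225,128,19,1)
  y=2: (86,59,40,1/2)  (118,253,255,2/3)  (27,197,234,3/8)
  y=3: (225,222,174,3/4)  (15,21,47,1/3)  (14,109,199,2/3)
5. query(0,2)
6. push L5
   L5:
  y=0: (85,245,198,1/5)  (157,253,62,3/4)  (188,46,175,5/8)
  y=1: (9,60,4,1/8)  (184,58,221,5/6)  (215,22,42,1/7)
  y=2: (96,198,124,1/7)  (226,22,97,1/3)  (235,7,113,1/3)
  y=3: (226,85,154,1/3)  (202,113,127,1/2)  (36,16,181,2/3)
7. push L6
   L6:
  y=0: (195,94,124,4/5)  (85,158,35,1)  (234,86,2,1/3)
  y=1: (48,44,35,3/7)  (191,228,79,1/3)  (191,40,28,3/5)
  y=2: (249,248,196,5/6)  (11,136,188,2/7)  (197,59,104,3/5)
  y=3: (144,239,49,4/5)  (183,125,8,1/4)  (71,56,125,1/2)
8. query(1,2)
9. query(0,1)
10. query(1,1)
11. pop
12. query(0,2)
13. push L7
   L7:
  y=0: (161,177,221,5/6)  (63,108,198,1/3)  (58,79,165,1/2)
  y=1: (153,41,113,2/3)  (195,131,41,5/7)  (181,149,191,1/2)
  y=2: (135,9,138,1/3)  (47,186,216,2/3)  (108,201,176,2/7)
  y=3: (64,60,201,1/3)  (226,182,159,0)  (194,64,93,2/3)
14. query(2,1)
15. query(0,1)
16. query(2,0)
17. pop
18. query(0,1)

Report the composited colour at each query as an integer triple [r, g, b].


query (0,2) [L1,L2,L3,L4] — begin 0,0,0
after L1 α=1/2: [112, 189/2, 51]
after L2 α=1/2: [183, 197/4, 113]
after L3 α=5/6: [613/6, 4997/24, 659/3]
after L4 α=1/2: [1129/12, 6413/48, 779/6]
→ [94, 134, 130]

at x=1,y=2 over L1,L2,L3,L4,L5,L6:
+L1 (α=1/2) → [35, 133/2, 29/2]
+L2 (α=1/5) → [68, 446/5, 117/5]
+L3 (α=1/3) → [51, 1082/15, 163/5]
+L4 (α=2/3) → [287/3, 8672/45, 2713/15]
+L5 (α=1/3) → [1252/9, 18334/135, 6881/45]
+L6 (α=2/7) → [6458/63, 25678/189, 10265/63]
rounded: [103, 136, 163]

at x=0,y=1 over L1,L2,L3,L4,L5,L6:
after L1 α=1/3: [35/3, 203/3, 217/3]
after L2 α=1/3: [322/9, 616/9, 1013/9]
after L3 α=1/2: [314/9, 1145/9, 844/9]
after L4 α=1/2: [1165/9, 3125/18, 2923/18]
after L5 α=1/8: [2059/18, 22955/144, 20533/144]
after L6 α=3/7: [5414/63, 27707/252, 24313/252]
→ [86, 110, 96]

at x=1,y=1 over L1,L2,L3,L4,L5,L6:
+L1 (α=4/5) → [824/5, 188/5, 92/5]
+L2 (α=5/6) → [2237/15, 2813/30, 2167/30]
+L3 (α=3/4) → [1853/15, 10193/120, 13057/120]
+L4 (α=1/4) → [707/5, 14833/160, 13377/160]
+L5 (α=5/6) → [1769/10, 20411/320, 190177/960]
+L6 (α=1/3) → [908/5, 56891/480, 228097/1440]
rounded: [182, 119, 158]

query (0,2) [L1,L2,L3,L4,L5] — begin 0,0,0
after L1 α=1/2: [112, 189/2, 51]
after L2 α=1/2: [183, 197/4, 113]
after L3 α=5/6: [613/6, 4997/24, 659/3]
after L4 α=1/2: [1129/12, 6413/48, 779/6]
after L5 α=1/7: [1321/14, 7997/56, 129]
= [94, 143, 129]

query (2,1) [L1,L2,L3,L4,L5,L7] — begin 0,0,0
+L1 (α=7/8) → [357/4, 511/4, 1001/8]
+L2 (α=1/2) → [521/8, 703/8, 1689/16]
+L3 (α=5/7) → [1581/28, 5143/28, 9409/56]
+L4 (α=1) → [225, 128, 19]
+L5 (α=1/7) → [1565/7, 790/7, 156/7]
+L7 (α=1/2) → [1416/7, 1833/14, 1493/14]
rounded: [202, 131, 107]

at x=0,y=1 over L1,L2,L3,L4,L5,L7:
after L1 α=1/3: [35/3, 203/3, 217/3]
after L2 α=1/3: [322/9, 616/9, 1013/9]
after L3 α=1/2: [314/9, 1145/9, 844/9]
after L4 α=1/2: [1165/9, 3125/18, 2923/18]
after L5 α=1/8: [2059/18, 22955/144, 20533/144]
after L7 α=2/3: [7567/54, 34763/432, 53077/432]
→ [140, 80, 123]

query (2,0) [L1,L2,L3,L4,L5,L7] — begin 0,0,0
L1 α=6/7: [114, 48, 1122/7]
L2 α=2/5: [78, 228/5, 1082/7]
L3 α=1/2: [221/2, 1243/10, 702/7]
L4 α=1/2: [409/4, 2083/20, 2081/14]
L5 α=5/8: [4987/32, 10849/160, 18493/112]
L7 α=1/2: [6843/64, 23489/320, 36973/224]
= [107, 73, 165]

query (0,1) [L1,L2,L3,L4,L5] — begin 0,0,0
L1 α=1/3: [35/3, 203/3, 217/3]
L2 α=1/3: [322/9, 616/9, 1013/9]
L3 α=1/2: [314/9, 1145/9, 844/9]
L4 α=1/2: [1165/9, 3125/18, 2923/18]
L5 α=1/8: [2059/18, 22955/144, 20533/144]
= [114, 159, 143]


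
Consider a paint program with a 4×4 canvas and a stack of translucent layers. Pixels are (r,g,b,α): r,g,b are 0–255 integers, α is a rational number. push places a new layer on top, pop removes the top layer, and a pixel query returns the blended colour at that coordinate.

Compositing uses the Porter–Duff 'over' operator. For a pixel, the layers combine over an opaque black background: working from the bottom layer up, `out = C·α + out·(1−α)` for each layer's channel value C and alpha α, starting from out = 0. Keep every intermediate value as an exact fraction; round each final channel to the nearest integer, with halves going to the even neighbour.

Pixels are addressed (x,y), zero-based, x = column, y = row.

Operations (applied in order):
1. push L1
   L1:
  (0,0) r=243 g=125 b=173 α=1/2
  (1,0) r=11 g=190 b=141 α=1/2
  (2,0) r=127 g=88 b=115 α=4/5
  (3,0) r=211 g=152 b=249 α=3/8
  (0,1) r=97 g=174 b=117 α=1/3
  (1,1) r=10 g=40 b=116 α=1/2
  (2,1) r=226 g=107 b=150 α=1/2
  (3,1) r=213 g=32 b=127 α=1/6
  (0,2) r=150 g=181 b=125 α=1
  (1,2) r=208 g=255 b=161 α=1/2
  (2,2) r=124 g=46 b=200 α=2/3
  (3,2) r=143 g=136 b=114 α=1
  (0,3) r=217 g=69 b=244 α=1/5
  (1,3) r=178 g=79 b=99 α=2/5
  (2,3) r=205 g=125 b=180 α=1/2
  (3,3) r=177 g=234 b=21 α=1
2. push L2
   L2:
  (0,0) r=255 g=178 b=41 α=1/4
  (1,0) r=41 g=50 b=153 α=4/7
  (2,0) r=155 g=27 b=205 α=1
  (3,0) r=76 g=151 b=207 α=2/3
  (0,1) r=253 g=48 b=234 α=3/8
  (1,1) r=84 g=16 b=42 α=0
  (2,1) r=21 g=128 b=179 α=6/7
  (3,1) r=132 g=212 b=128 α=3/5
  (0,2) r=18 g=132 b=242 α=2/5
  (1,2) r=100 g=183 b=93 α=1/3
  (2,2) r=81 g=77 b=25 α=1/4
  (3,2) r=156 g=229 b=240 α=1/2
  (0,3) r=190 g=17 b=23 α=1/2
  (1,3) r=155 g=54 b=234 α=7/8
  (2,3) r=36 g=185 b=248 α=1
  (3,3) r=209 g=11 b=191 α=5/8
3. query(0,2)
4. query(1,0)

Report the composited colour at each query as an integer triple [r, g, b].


query (0,2) [L1,L2] — begin 0,0,0
after L1 α=1: [150, 181, 125]
after L2 α=2/5: [486/5, 807/5, 859/5]
→ [97, 161, 172]

(1,0) stack=L1,L2; from [0,0,0]:
+L1 (α=1/2) → [11/2, 95, 141/2]
+L2 (α=4/7) → [361/14, 485/7, 1647/14]
rounded: [26, 69, 118]


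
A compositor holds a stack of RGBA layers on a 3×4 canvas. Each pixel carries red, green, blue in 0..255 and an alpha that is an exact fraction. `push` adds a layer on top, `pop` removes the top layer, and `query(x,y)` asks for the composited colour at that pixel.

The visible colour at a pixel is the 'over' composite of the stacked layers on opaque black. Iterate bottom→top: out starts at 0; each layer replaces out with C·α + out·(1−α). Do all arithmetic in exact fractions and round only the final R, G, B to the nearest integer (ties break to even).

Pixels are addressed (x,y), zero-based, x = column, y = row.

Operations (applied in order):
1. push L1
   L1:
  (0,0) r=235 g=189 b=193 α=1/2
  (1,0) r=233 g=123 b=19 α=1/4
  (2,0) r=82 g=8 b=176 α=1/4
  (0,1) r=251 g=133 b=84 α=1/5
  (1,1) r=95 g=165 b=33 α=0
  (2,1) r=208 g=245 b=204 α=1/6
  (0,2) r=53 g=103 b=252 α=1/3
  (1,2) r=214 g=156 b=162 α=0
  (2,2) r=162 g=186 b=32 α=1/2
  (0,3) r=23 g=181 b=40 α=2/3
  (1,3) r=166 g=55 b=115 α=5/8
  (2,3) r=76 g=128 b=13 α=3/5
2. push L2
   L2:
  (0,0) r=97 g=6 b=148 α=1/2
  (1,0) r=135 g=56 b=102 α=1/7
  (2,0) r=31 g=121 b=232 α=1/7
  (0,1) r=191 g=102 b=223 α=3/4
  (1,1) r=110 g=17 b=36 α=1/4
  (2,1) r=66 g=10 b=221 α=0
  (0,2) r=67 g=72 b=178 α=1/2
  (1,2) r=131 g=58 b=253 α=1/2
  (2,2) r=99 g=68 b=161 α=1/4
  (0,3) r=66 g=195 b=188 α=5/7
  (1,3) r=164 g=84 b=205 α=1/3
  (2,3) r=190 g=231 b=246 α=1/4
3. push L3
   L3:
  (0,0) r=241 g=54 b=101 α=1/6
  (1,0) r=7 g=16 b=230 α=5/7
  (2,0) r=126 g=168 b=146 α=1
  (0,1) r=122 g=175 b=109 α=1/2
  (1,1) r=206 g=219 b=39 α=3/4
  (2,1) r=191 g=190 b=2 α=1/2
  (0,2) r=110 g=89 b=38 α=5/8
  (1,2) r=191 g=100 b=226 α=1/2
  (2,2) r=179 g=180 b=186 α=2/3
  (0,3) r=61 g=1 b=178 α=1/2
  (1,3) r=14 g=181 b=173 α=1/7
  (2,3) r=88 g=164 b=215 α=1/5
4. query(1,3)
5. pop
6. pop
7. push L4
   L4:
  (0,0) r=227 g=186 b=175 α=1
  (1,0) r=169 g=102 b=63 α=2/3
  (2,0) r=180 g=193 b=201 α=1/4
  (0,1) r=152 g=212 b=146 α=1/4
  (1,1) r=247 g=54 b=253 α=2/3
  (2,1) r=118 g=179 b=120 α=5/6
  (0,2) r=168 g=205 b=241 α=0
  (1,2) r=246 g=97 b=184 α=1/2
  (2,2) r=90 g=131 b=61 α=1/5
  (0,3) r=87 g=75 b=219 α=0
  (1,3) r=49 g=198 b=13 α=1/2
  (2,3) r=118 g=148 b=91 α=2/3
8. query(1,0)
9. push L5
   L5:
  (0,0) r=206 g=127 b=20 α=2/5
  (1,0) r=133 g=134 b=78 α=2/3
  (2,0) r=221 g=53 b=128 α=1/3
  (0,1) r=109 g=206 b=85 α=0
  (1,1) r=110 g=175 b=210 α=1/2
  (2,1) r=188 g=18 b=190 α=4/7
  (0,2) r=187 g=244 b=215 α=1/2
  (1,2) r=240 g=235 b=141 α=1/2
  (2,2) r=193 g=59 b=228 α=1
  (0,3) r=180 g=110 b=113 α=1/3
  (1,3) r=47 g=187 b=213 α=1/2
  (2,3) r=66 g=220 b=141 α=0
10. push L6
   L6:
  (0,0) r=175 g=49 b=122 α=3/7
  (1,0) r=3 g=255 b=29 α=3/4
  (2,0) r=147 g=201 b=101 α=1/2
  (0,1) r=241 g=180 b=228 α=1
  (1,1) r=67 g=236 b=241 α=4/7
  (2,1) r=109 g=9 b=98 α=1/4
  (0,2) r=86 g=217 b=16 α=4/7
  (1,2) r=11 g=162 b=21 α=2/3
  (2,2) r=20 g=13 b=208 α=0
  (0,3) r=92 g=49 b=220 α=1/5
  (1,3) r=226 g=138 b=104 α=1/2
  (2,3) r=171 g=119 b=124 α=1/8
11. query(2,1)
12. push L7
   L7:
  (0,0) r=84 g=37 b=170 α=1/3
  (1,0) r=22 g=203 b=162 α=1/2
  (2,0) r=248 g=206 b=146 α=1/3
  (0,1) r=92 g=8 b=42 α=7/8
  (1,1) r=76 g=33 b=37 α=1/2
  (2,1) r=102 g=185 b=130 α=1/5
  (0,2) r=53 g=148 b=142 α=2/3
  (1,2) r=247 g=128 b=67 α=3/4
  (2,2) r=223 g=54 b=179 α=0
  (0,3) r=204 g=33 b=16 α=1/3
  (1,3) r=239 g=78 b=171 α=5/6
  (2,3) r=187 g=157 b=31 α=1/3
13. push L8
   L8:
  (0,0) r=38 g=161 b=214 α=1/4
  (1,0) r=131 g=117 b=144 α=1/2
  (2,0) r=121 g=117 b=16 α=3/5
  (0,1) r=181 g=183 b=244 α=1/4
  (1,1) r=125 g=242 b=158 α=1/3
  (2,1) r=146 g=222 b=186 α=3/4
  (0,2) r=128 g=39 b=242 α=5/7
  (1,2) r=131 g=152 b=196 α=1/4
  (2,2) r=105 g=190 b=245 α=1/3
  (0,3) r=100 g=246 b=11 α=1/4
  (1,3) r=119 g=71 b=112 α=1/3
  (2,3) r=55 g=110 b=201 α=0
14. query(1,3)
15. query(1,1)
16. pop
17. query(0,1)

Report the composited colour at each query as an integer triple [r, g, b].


(1,3) stack=L1,L2,L3; from [0,0,0]:
+L1 (α=5/8) → [415/4, 275/8, 575/8]
+L2 (α=1/3) → [743/6, 611/12, 465/4]
+L3 (α=1/7) → [757/7, 139/2, 1741/14]
→ [108, 70, 124]

at x=1,y=0 over L1,L4:
after L1 α=1/4: [233/4, 123/4, 19/4]
after L4 α=2/3: [1585/12, 313/4, 523/12]
→ [132, 78, 44]

at x=2,y=1 over L1,L4,L5,L6:
L1 α=1/6: [104/3, 245/6, 34]
L4 α=5/6: [937/9, 5615/36, 317/3]
L5 α=4/7: [3193/21, 6479/84, 1077/7]
L6 α=1/4: [989/7, 6731/112, 3917/28]
rounded: [141, 60, 140]

query (1,3) [L1,L4,L5,L6,L7,L8] — begin 0,0,0
after L1 α=5/8: [415/4, 275/8, 575/8]
after L4 α=1/2: [611/8, 1859/16, 679/16]
after L5 α=1/2: [987/16, 4851/32, 4087/32]
after L6 α=1/2: [4603/32, 9267/64, 7415/64]
after L7 α=5/6: [14281/64, 11409/128, 62135/384]
after L8 α=1/3: [18089/96, 15953/192, 83639/576]
rounded: [188, 83, 145]

query (1,1) [L1,L4,L5,L6,L7,L8] — begin 0,0,0
L1 α=0: [0, 0, 0]
L4 α=2/3: [494/3, 36, 506/3]
L5 α=1/2: [412/3, 211/2, 568/3]
L6 α=4/7: [680/7, 2521/14, 1532/7]
L7 α=1/2: [606/7, 2983/28, 1791/14]
L8 α=1/3: [2087/21, 6371/42, 2897/21]
rounded: [99, 152, 138]

query (0,1) [L1,L4,L5,L6,L7] — begin 0,0,0
L1 α=1/5: [251/5, 133/5, 84/5]
L4 α=1/4: [1513/20, 1459/20, 491/10]
L5 α=0: [1513/20, 1459/20, 491/10]
L6 α=1: [241, 180, 228]
L7 α=7/8: [885/8, 59/2, 261/4]
→ [111, 30, 65]


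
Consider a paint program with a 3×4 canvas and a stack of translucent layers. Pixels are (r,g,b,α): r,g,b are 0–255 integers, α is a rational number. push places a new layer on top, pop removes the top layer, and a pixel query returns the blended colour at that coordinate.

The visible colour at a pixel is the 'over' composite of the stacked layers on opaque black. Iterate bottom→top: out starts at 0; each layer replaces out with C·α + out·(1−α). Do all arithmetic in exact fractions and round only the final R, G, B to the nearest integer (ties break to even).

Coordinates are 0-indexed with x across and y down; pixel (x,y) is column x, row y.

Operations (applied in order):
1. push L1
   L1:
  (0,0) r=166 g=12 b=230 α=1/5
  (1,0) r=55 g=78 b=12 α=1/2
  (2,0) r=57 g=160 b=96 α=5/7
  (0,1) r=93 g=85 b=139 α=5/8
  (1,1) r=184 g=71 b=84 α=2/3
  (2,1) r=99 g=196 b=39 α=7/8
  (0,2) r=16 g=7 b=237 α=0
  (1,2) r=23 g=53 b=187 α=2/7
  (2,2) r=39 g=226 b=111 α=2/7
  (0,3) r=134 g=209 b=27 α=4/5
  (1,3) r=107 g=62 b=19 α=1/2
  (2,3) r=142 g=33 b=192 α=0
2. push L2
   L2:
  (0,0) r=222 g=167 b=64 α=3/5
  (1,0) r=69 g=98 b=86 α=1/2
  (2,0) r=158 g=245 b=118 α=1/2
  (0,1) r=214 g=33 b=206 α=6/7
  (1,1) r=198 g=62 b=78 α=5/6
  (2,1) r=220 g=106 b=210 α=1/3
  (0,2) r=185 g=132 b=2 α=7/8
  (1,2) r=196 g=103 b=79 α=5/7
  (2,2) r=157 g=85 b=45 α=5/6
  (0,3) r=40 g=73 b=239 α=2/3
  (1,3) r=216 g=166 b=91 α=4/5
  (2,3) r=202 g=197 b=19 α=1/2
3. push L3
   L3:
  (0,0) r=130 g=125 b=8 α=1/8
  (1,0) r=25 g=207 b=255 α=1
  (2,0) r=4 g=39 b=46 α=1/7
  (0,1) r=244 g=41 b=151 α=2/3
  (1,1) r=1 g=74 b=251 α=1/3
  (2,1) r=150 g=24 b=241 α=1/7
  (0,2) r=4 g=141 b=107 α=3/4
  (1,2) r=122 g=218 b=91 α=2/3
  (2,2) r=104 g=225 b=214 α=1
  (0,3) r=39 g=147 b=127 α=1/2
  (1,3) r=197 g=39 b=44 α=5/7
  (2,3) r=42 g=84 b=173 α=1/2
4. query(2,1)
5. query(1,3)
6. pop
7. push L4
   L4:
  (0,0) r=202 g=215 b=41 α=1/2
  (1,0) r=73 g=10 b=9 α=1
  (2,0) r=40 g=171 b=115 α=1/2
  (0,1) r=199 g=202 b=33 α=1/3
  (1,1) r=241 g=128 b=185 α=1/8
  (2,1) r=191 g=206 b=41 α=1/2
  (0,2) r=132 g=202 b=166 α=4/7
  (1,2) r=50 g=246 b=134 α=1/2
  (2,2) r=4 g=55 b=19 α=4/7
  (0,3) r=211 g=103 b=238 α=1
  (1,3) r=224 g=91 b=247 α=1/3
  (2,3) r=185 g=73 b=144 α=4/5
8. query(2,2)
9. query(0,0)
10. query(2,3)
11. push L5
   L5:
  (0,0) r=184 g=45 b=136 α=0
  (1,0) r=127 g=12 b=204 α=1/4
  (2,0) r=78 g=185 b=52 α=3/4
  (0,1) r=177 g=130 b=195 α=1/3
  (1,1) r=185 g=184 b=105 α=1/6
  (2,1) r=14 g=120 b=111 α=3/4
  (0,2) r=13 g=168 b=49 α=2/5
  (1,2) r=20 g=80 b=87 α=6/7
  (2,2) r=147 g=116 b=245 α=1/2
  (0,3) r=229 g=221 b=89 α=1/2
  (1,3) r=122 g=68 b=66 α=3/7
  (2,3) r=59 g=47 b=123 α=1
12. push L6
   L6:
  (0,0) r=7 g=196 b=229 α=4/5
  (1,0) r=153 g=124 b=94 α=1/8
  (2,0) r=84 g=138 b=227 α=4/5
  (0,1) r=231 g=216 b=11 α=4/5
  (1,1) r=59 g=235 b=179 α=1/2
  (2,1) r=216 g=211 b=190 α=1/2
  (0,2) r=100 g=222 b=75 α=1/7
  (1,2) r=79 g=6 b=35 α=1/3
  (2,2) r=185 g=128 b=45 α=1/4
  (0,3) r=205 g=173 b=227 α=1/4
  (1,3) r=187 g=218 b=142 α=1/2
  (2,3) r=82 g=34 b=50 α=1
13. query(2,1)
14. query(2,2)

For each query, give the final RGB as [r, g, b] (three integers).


(2,1) stack=L1,L2,L3; from [0,0,0]:
+L1 (α=7/8) → [693/8, 343/2, 273/8]
+L2 (α=1/3) → [1573/12, 449/3, 371/4]
+L3 (α=1/7) → [1873/14, 922/7, 1595/14]
→ [134, 132, 114]

(1,3) stack=L1,L2,L3; from [0,0,0]:
L1 α=1/2: [107/2, 31, 19/2]
L2 α=4/5: [367/2, 139, 747/10]
L3 α=5/7: [1352/7, 473/7, 1847/35]
= [193, 68, 53]

(2,2) stack=L1,L2,L4; from [0,0,0]:
L1 α=2/7: [78/7, 452/7, 222/7]
L2 α=5/6: [5573/42, 3427/42, 599/14]
L4 α=4/7: [5797/98, 6507/98, 2861/98]
→ [59, 66, 29]

(0,0) stack=L1,L2,L4; from [0,0,0]:
+L1 (α=1/5) → [166/5, 12/5, 46]
+L2 (α=3/5) → [3662/25, 2529/25, 284/5]
+L4 (α=1/2) → [4356/25, 3952/25, 489/10]
rounded: [174, 158, 49]

query (2,3) [L1,L2,L4] — begin 0,0,0
L1 α=0: [0, 0, 0]
L2 α=1/2: [101, 197/2, 19/2]
L4 α=4/5: [841/5, 781/10, 1171/10]
= [168, 78, 117]

query (2,1) [L1,L2,L4,L5,L6] — begin 0,0,0
+L1 (α=7/8) → [693/8, 343/2, 273/8]
+L2 (α=1/3) → [1573/12, 449/3, 371/4]
+L4 (α=1/2) → [3865/24, 1067/6, 535/8]
+L5 (α=3/4) → [4873/96, 3227/24, 3199/32]
+L6 (α=1/2) → [25609/192, 8291/48, 9279/64]
rounded: [133, 173, 145]

query (2,2) [L1,L2,L4,L5,L6] — begin 0,0,0
L1 α=2/7: [78/7, 452/7, 222/7]
L2 α=5/6: [5573/42, 3427/42, 599/14]
L4 α=4/7: [5797/98, 6507/98, 2861/98]
L5 α=1/2: [20203/196, 17875/196, 26871/196]
L6 α=1/4: [96869/784, 78713/784, 89433/784]
rounded: [124, 100, 114]


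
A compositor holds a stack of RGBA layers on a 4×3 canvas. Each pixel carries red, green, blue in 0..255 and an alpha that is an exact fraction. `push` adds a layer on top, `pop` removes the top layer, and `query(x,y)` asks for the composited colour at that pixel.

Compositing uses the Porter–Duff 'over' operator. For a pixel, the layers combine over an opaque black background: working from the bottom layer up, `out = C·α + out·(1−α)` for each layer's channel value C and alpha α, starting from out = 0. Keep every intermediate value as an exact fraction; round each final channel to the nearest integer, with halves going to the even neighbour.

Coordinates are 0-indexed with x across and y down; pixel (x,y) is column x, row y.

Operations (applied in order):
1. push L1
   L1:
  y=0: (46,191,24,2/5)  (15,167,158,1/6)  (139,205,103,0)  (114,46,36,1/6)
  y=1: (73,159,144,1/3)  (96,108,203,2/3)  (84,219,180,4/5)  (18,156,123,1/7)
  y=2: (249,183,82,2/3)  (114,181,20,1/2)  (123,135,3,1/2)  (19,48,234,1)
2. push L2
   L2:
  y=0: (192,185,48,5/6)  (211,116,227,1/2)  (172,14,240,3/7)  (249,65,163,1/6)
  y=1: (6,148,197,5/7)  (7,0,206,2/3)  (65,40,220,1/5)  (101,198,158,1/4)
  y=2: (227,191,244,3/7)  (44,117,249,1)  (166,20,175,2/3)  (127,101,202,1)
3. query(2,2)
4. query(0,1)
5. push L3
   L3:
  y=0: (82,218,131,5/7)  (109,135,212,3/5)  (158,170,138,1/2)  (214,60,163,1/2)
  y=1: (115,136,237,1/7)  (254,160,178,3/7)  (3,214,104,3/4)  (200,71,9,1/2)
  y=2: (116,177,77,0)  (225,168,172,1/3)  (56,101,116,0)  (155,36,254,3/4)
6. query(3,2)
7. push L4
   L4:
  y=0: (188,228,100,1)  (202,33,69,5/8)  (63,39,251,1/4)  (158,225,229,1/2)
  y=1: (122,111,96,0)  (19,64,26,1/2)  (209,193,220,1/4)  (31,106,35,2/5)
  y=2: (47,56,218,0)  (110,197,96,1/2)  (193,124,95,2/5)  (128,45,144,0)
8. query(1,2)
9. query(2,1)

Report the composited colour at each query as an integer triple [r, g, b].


query (2,2) [L1,L2] — begin 0,0,0
+L1 (α=1/2) → [123/2, 135/2, 3/2]
+L2 (α=2/3) → [787/6, 215/6, 703/6]
= [131, 36, 117]

query (0,1) [L1,L2] — begin 0,0,0
L1 α=1/3: [73/3, 53, 48]
L2 α=5/7: [236/21, 846/7, 1081/7]
→ [11, 121, 154]

query (3,2) [L1,L2,L3] — begin 0,0,0
+L1 (α=1) → [19, 48, 234]
+L2 (α=1) → [127, 101, 202]
+L3 (α=3/4) → [148, 209/4, 241]
= [148, 52, 241]

at x=1,y=2 over L1,L2,L3,L4:
L1 α=1/2: [57, 181/2, 10]
L2 α=1: [44, 117, 249]
L3 α=1/3: [313/3, 134, 670/3]
L4 α=1/2: [643/6, 331/2, 479/3]
= [107, 166, 160]

(2,1) stack=L1,L2,L3,L4; from [0,0,0]:
after L1 α=4/5: [336/5, 876/5, 144]
after L2 α=1/5: [1669/25, 3704/25, 796/5]
after L3 α=3/4: [947/50, 9877/50, 589/5]
after L4 α=1/4: [13291/200, 39281/200, 2867/20]
→ [66, 196, 143]


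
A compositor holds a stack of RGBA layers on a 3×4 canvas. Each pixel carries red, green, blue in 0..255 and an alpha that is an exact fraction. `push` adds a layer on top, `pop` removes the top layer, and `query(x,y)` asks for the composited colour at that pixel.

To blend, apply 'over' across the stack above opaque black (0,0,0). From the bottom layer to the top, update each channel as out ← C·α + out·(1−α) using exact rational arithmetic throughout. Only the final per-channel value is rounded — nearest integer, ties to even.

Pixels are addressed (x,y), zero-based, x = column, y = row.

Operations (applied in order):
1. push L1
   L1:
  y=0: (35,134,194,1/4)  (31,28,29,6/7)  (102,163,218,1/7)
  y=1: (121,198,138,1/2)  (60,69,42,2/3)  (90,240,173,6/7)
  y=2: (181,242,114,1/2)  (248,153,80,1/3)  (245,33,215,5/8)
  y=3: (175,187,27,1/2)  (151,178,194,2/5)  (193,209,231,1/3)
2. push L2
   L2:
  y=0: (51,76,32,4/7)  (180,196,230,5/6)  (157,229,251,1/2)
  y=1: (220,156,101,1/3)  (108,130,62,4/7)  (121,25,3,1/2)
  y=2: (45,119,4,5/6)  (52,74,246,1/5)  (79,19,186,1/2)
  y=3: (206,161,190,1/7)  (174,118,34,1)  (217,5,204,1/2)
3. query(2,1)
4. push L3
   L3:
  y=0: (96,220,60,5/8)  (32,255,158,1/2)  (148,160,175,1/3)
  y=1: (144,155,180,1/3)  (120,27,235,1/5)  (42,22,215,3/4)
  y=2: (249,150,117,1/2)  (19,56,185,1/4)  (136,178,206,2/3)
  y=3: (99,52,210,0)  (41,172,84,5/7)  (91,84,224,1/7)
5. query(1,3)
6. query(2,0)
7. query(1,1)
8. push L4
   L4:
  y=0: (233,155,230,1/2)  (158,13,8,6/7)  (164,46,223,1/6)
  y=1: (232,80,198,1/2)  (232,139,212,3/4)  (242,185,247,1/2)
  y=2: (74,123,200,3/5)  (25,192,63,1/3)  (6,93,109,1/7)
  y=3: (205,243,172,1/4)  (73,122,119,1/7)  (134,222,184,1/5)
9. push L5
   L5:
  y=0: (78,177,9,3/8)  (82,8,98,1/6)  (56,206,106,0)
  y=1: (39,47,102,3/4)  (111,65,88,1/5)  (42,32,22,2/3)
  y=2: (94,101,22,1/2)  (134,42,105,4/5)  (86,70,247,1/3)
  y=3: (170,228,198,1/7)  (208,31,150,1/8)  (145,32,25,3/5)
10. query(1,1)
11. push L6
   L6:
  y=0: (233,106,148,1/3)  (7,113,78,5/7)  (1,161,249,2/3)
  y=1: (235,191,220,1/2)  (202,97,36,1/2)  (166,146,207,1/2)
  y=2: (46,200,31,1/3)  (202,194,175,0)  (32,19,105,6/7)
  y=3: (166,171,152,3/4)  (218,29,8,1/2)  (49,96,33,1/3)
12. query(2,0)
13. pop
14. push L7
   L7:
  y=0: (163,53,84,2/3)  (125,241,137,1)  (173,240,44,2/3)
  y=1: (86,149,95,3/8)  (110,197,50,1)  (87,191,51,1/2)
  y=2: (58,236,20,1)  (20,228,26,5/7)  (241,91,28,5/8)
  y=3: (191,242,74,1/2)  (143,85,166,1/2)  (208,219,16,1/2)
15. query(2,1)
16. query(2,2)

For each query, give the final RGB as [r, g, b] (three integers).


query (2,1) [L1,L2] — begin 0,0,0
after L1 α=6/7: [540/7, 1440/7, 1038/7]
after L2 α=1/2: [1387/14, 1615/14, 1059/14]
= [99, 115, 76]

(1,3) stack=L1,L2,L3; from [0,0,0]:
+L1 (α=2/5) → [302/5, 356/5, 388/5]
+L2 (α=1) → [174, 118, 34]
+L3 (α=5/7) → [79, 1096/7, 488/7]
rounded: [79, 157, 70]

query (2,0) [L1,L2,L3] — begin 0,0,0
L1 α=1/7: [102/7, 163/7, 218/7]
L2 α=1/2: [1201/14, 883/7, 1975/14]
L3 α=1/3: [2237/21, 962/7, 3200/21]
= [107, 137, 152]

(1,1) stack=L1,L2,L3; from [0,0,0]:
after L1 α=2/3: [40, 46, 28]
after L2 α=4/7: [552/7, 94, 332/7]
after L3 α=1/5: [3048/35, 403/5, 2973/35]
rounded: [87, 81, 85]

(1,1) stack=L1,L2,L3,L4,L5; from [0,0,0]:
+L1 (α=2/3) → [40, 46, 28]
+L2 (α=4/7) → [552/7, 94, 332/7]
+L3 (α=1/5) → [3048/35, 403/5, 2973/35]
+L4 (α=3/4) → [6852/35, 622/5, 25233/140]
+L5 (α=1/5) → [31293/175, 2813/25, 28313/175]
→ [179, 113, 162]

at x=2,y=0 over L1,L2,L3,L4,L5,L6:
+L1 (α=1/7) → [102/7, 163/7, 218/7]
+L2 (α=1/2) → [1201/14, 883/7, 1975/14]
+L3 (α=1/3) → [2237/21, 962/7, 3200/21]
+L4 (α=1/6) → [14629/126, 2566/21, 20683/126]
+L5 (α=0) → [14629/126, 2566/21, 20683/126]
+L6 (α=2/3) → [14881/378, 9328/63, 83431/378]
= [39, 148, 221]

(2,1) stack=L1,L2,L3,L4,L5,L7; from [0,0,0]:
+L1 (α=6/7) → [540/7, 1440/7, 1038/7]
+L2 (α=1/2) → [1387/14, 1615/14, 1059/14]
+L3 (α=3/4) → [3151/56, 2539/56, 10089/56]
+L4 (α=1/2) → [16703/112, 12899/112, 23921/112]
+L5 (α=2/3) → [26111/336, 6689/112, 28849/336]
+L7 (α=1/2) → [55343/672, 28081/224, 45985/672]
= [82, 125, 68]

(2,2) stack=L1,L2,L3,L4,L5,L7; from [0,0,0]:
+L1 (α=5/8) → [1225/8, 165/8, 1075/8]
+L2 (α=1/2) → [1857/16, 317/16, 2563/16]
+L3 (α=2/3) → [6209/48, 6013/48, 9155/48]
+L4 (α=1/7) → [6257/56, 6757/56, 10027/56]
+L5 (α=1/3) → [8665/84, 8717/84, 16943/84]
+L7 (α=5/8) → [42405/224, 21457/224, 20863/224]
rounded: [189, 96, 93]


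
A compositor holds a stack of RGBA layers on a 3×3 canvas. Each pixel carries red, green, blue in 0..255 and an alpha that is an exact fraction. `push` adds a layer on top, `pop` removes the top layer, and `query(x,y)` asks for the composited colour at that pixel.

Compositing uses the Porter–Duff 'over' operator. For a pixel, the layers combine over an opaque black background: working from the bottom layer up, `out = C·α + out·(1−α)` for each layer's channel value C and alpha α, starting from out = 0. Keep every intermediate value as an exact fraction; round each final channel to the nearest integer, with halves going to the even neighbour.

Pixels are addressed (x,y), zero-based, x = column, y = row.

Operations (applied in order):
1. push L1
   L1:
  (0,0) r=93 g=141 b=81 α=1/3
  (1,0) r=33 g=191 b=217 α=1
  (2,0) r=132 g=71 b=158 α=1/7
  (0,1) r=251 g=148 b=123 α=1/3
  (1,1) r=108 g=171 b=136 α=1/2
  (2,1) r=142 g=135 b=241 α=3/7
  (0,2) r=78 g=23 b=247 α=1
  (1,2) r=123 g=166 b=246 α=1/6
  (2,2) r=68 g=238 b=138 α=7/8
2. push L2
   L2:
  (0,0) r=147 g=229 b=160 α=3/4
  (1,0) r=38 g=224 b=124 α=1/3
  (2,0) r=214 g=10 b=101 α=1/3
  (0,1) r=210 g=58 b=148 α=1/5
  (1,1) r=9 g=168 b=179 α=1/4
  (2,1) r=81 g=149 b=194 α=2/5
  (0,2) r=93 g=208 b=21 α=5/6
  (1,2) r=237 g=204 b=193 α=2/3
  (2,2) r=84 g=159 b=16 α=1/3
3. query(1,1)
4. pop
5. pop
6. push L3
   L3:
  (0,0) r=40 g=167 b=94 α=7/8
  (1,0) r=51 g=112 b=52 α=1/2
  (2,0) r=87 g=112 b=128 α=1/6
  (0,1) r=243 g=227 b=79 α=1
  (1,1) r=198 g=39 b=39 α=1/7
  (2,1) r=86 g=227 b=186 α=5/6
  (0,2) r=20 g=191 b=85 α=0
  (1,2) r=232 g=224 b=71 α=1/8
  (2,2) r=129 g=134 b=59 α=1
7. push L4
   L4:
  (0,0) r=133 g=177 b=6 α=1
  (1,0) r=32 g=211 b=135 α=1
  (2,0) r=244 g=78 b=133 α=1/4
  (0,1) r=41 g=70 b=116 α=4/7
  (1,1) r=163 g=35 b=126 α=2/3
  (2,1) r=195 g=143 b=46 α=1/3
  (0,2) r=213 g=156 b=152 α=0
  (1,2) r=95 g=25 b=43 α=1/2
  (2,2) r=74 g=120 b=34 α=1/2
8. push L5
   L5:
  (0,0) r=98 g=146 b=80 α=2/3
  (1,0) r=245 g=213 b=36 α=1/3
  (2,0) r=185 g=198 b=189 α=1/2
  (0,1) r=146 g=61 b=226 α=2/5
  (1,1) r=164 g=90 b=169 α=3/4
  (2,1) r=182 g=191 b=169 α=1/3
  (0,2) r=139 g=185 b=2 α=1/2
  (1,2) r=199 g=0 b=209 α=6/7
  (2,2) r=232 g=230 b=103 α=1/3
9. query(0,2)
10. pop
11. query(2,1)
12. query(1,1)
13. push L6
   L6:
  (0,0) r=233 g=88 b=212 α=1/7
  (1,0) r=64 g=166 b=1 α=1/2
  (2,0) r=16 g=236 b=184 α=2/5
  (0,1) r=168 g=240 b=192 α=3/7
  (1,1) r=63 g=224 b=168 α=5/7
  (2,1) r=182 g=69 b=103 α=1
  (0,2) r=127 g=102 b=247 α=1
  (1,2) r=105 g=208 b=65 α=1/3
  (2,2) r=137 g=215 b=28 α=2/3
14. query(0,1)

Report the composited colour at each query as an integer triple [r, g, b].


query (1,1) [L1,L2] — begin 0,0,0
L1 α=1/2: [54, 171/2, 68]
L2 α=1/4: [171/4, 849/8, 383/4]
→ [43, 106, 96]

(0,2) stack=L3,L4,L5; from [0,0,0]:
+L3 (α=0) → [0, 0, 0]
+L4 (α=0) → [0, 0, 0]
+L5 (α=1/2) → [139/2, 185/2, 1]
rounded: [70, 92, 1]

(2,1) stack=L3,L4; from [0,0,0]:
after L3 α=5/6: [215/3, 1135/6, 155]
after L4 α=1/3: [1015/9, 1564/9, 356/3]
= [113, 174, 119]

(1,1) stack=L3,L4; from [0,0,0]:
L3 α=1/7: [198/7, 39/7, 39/7]
L4 α=2/3: [2480/21, 529/21, 601/7]
rounded: [118, 25, 86]

(0,1) stack=L3,L4,L6; from [0,0,0]:
after L3 α=1: [243, 227, 79]
after L4 α=4/7: [893/7, 961/7, 701/7]
after L6 α=3/7: [7100/49, 8884/49, 6836/49]
rounded: [145, 181, 140]


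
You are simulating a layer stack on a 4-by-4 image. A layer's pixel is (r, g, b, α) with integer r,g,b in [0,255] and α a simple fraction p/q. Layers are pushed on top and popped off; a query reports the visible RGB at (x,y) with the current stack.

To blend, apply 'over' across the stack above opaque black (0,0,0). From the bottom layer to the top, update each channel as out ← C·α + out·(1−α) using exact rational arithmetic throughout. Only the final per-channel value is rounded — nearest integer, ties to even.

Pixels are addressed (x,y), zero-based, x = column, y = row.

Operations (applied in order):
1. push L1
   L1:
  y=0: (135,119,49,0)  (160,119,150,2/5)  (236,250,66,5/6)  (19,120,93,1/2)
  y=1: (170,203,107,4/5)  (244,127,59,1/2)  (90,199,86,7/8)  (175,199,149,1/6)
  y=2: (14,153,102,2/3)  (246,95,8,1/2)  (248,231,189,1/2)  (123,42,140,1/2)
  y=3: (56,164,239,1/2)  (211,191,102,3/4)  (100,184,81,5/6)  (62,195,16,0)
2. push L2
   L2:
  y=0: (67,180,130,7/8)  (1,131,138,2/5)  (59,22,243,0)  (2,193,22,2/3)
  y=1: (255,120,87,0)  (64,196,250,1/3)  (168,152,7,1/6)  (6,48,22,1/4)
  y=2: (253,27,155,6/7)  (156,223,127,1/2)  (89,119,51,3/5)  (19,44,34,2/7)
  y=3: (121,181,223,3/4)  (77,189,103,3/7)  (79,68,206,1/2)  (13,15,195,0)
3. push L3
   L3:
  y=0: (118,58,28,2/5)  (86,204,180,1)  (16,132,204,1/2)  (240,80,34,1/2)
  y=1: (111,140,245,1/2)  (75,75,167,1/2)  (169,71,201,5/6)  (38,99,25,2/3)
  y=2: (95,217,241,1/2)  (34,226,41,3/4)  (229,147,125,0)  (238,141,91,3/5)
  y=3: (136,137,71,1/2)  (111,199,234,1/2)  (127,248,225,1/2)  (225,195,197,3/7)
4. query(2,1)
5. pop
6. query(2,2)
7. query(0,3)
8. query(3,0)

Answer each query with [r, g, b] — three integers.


(2,1) stack=L1,L2,L3; from [0,0,0]:
after L1 α=7/8: [315/4, 1393/8, 301/4]
after L2 α=1/6: [749/8, 2727/16, 511/8]
after L3 α=5/6: [2503/16, 8407/96, 8551/48]
rounded: [156, 88, 178]

at x=2,y=2 over L1,L2:
+L1 (α=1/2) → [124, 231/2, 189/2]
+L2 (α=3/5) → [103, 588/5, 342/5]
rounded: [103, 118, 68]

at x=0,y=3 over L1,L2:
+L1 (α=1/2) → [28, 82, 239/2]
+L2 (α=3/4) → [391/4, 625/4, 1577/8]
= [98, 156, 197]

(3,0) stack=L1,L2; from [0,0,0]:
+L1 (α=1/2) → [19/2, 60, 93/2]
+L2 (α=2/3) → [9/2, 446/3, 181/6]
rounded: [4, 149, 30]


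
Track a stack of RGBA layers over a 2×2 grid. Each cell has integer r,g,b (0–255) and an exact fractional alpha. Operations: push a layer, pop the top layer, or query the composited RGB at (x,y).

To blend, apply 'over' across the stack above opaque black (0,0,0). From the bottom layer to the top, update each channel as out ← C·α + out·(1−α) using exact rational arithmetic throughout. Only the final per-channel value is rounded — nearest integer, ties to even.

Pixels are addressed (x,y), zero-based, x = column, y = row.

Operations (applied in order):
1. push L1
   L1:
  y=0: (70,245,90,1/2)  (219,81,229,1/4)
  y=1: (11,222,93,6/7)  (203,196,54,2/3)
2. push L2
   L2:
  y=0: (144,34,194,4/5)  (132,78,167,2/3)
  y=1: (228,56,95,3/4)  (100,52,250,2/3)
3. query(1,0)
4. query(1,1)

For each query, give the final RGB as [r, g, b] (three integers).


(1,0) stack=L1,L2; from [0,0,0]:
L1 α=1/4: [219/4, 81/4, 229/4]
L2 α=2/3: [425/4, 235/4, 1565/12]
rounded: [106, 59, 130]

(1,1) stack=L1,L2; from [0,0,0]:
+L1 (α=2/3) → [406/3, 392/3, 36]
+L2 (α=2/3) → [1006/9, 704/9, 536/3]
→ [112, 78, 179]


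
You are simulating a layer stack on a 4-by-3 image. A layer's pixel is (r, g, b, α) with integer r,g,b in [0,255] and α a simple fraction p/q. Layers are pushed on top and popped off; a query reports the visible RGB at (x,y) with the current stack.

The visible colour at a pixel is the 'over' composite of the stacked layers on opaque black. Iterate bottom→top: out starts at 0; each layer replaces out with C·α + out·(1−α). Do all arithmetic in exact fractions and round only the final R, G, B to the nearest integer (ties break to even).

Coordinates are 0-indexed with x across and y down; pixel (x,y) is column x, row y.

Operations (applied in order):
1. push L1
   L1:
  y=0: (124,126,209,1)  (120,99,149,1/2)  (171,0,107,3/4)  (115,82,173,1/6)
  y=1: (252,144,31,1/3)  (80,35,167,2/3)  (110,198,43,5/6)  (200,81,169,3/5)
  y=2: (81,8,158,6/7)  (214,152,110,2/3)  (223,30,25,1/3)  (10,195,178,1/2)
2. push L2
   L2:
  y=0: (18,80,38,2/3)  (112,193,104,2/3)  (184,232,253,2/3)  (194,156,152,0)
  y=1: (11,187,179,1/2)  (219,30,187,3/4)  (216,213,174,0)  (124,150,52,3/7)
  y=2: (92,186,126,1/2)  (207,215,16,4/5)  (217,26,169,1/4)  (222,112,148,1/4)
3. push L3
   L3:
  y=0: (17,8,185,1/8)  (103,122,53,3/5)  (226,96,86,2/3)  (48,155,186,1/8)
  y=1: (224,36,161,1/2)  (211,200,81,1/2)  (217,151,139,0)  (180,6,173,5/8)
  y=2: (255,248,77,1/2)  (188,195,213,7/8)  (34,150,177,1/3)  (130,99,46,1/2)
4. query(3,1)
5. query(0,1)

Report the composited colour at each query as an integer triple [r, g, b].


at x=3,y=1 over L1,L2,L3:
after L1 α=3/5: [120, 243/5, 507/5]
after L2 α=3/7: [852/7, 3222/35, 2808/35]
after L3 α=5/8: [1107/7, 2679/70, 38699/280]
→ [158, 38, 138]

at x=0,y=1 over L1,L2,L3:
after L1 α=1/3: [84, 48, 31/3]
after L2 α=1/2: [95/2, 235/2, 284/3]
after L3 α=1/2: [543/4, 307/4, 767/6]
= [136, 77, 128]


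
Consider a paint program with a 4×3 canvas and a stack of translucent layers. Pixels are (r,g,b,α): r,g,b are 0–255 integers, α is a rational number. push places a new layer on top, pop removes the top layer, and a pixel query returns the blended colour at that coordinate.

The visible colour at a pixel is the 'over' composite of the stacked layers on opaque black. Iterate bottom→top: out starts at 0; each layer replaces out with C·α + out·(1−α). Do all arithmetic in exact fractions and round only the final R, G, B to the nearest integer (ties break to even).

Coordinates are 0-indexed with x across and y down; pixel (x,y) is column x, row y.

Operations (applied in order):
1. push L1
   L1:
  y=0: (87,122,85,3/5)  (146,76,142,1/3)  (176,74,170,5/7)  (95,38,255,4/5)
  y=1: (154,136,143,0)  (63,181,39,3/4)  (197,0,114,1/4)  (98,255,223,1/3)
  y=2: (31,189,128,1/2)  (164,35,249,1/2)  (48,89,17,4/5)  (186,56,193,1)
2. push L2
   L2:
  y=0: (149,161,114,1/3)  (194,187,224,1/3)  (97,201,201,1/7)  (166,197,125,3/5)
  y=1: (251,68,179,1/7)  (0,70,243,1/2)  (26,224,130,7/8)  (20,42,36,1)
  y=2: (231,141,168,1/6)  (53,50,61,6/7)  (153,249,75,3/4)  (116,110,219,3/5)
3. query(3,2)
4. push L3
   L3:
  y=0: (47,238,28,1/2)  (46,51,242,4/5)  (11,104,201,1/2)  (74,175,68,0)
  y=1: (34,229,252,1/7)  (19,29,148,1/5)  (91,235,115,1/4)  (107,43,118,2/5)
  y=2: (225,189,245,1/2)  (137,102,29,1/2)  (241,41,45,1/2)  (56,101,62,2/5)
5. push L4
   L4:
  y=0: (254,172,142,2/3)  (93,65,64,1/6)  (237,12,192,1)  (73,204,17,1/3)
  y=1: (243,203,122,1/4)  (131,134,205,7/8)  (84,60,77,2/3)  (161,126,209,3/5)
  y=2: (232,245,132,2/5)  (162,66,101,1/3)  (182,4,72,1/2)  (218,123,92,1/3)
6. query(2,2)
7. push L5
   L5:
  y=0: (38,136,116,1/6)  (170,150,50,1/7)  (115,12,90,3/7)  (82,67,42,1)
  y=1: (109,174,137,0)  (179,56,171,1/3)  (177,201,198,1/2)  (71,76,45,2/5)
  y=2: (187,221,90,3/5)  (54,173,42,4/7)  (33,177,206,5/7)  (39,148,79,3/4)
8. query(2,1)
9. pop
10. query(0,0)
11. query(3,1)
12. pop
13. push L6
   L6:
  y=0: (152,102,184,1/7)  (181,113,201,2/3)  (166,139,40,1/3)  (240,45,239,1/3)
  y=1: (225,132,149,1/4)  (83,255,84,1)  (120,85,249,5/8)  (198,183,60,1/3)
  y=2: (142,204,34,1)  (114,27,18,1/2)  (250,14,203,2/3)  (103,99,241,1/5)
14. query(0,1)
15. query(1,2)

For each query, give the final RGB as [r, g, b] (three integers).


(3,2) stack=L1,L2; from [0,0,0]:
after L1 α=1: [186, 56, 193]
after L2 α=3/5: [144, 442/5, 1043/5]
= [144, 88, 209]

at x=2,y=2 over L1,L2,L3,L4:
+L1 (α=4/5) → [192/5, 356/5, 68/5]
+L2 (α=3/4) → [2487/20, 4091/20, 1193/20]
+L3 (α=1/2) → [7307/40, 4911/40, 2093/40]
+L4 (α=1/2) → [14587/80, 5071/80, 4973/80]
rounded: [182, 63, 62]

(2,1) stack=L1,L2,L3,L4,L5; from [0,0,0]:
L1 α=1/4: [197/4, 0, 57/2]
L2 α=7/8: [925/32, 196, 1877/16]
L3 α=1/4: [5687/128, 823/4, 7471/64]
L4 α=2/3: [27191/384, 1303/12, 17327/192]
L5 α=1/2: [95159/768, 3715/24, 55343/384]
→ [124, 155, 144]

at x=0,y=0 over L1,L2,L3,L4:
after L1 α=3/5: [261/5, 366/5, 51]
after L2 α=1/3: [1267/15, 1537/15, 72]
after L3 α=1/2: [986/15, 5107/30, 50]
after L4 α=2/3: [8606/45, 15427/90, 334/3]
rounded: [191, 171, 111]

query (3,1) [L1,L2,L3,L4] — begin 0,0,0
+L1 (α=1/3) → [98/3, 85, 223/3]
+L2 (α=1) → [20, 42, 36]
+L3 (α=2/5) → [274/5, 212/5, 344/5]
+L4 (α=3/5) → [2963/25, 2314/25, 3823/25]
→ [119, 93, 153]

(0,1) stack=L1,L2,L3,L6; from [0,0,0]:
+L1 (α=0) → [0, 0, 0]
+L2 (α=1/7) → [251/7, 68/7, 179/7]
+L3 (α=1/7) → [1744/49, 2011/49, 2838/49]
+L6 (α=1/4) → [16257/196, 12501/196, 15815/196]
= [83, 64, 81]

at x=1,y=2 over L1,L2,L3,L6:
L1 α=1/2: [82, 35/2, 249/2]
L2 α=6/7: [400/7, 635/14, 981/14]
L3 α=1/2: [1359/14, 2063/28, 1387/28]
L6 α=1/2: [2955/28, 2819/56, 1891/56]
rounded: [106, 50, 34]


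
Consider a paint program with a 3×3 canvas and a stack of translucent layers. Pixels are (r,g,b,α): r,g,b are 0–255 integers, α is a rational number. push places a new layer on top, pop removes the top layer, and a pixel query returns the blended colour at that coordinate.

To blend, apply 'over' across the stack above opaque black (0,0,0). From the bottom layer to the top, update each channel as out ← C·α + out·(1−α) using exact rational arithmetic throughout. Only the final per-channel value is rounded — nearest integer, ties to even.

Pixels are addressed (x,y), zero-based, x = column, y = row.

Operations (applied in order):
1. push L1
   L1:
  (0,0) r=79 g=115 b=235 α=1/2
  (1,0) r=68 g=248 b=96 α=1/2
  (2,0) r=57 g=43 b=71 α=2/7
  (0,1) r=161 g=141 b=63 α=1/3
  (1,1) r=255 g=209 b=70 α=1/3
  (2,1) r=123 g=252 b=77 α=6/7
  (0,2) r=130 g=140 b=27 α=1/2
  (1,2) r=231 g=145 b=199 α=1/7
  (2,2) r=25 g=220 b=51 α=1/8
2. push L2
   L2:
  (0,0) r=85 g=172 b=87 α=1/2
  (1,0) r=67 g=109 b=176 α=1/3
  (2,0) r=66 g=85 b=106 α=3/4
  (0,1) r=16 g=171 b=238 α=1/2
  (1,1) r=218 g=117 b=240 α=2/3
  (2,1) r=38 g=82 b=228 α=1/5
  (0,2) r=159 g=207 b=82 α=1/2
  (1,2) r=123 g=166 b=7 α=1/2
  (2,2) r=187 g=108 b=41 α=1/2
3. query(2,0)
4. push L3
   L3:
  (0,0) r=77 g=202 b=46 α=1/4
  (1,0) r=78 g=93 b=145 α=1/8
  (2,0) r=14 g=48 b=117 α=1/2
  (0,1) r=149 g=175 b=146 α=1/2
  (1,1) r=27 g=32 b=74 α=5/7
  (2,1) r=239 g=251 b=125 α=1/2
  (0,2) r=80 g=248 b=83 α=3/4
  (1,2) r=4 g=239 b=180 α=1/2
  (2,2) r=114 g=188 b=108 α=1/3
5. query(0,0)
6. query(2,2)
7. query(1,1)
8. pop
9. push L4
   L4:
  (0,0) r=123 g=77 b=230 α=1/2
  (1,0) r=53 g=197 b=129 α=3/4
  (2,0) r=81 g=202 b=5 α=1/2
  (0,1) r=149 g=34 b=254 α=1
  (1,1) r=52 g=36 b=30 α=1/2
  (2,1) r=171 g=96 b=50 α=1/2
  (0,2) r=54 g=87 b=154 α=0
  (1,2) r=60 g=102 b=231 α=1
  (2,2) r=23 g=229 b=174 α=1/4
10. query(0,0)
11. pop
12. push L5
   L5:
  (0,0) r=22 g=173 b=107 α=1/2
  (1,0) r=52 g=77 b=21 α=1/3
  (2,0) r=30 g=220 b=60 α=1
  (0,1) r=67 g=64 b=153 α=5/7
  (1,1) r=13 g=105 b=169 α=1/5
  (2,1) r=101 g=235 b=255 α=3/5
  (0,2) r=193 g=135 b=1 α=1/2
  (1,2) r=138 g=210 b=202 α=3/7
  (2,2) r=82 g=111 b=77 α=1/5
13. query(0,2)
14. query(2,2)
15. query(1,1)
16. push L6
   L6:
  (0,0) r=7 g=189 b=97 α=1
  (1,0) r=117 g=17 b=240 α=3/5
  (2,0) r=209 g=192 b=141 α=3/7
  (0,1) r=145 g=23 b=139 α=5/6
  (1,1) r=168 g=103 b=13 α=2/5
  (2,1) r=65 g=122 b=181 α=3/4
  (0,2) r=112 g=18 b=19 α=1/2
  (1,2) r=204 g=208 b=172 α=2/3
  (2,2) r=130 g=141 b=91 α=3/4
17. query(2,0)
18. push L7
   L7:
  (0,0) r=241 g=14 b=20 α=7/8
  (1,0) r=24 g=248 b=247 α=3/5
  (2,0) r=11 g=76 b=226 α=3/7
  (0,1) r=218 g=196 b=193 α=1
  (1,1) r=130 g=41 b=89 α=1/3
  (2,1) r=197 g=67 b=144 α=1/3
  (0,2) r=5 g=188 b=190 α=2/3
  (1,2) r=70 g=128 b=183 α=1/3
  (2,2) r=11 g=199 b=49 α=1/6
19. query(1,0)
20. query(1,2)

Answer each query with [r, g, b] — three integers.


at x=2,y=0 over L1,L2:
after L1 α=2/7: [114/7, 86/7, 142/7]
after L2 α=3/4: [375/7, 1871/28, 592/7]
rounded: [54, 67, 85]

at x=0,y=0 over L1,L2,L3:
+L1 (α=1/2) → [79/2, 115/2, 235/2]
+L2 (α=1/2) → [249/4, 459/4, 409/4]
+L3 (α=1/4) → [1055/16, 2185/16, 1411/16]
rounded: [66, 137, 88]

(2,2) stack=L1,L2,L3; from [0,0,0]:
L1 α=1/8: [25/8, 55/2, 51/8]
L2 α=1/2: [1521/16, 271/4, 379/16]
L3 α=1/3: [811/8, 647/6, 1243/24]
= [101, 108, 52]

query (1,1) [L1,L2,L3] — begin 0,0,0
+L1 (α=1/3) → [85, 209/3, 70/3]
+L2 (α=2/3) → [521/3, 911/9, 1510/9]
+L3 (α=5/7) → [1447/21, 466/9, 6350/63]
rounded: [69, 52, 101]

query (0,0) [L1,L2,L4] — begin 0,0,0
+L1 (α=1/2) → [79/2, 115/2, 235/2]
+L2 (α=1/2) → [249/4, 459/4, 409/4]
+L4 (α=1/2) → [741/8, 767/8, 1329/8]
rounded: [93, 96, 166]

query (0,2) [L1,L2,L5] — begin 0,0,0
L1 α=1/2: [65, 70, 27/2]
L2 α=1/2: [112, 277/2, 191/4]
L5 α=1/2: [305/2, 547/4, 195/8]
→ [152, 137, 24]

(2,2) stack=L1,L2,L5; from [0,0,0]:
after L1 α=1/8: [25/8, 55/2, 51/8]
after L2 α=1/2: [1521/16, 271/4, 379/16]
after L5 α=1/5: [1849/20, 382/5, 687/20]
rounded: [92, 76, 34]

query (1,1) [L1,L2,L5] — begin 0,0,0
after L1 α=1/3: [85, 209/3, 70/3]
after L2 α=2/3: [521/3, 911/9, 1510/9]
after L5 α=1/5: [2123/15, 4589/45, 7561/45]
→ [142, 102, 168]

at x=2,y=0 over L1,L2,L5,L6:
+L1 (α=2/7) → [114/7, 86/7, 142/7]
+L2 (α=3/4) → [375/7, 1871/28, 592/7]
+L5 (α=1) → [30, 220, 60]
+L6 (α=3/7) → [747/7, 208, 663/7]
= [107, 208, 95]

query (1,0) [L1,L2,L5,L6,L7] — begin 0,0,0
+L1 (α=1/2) → [34, 124, 48]
+L2 (α=1/3) → [45, 119, 272/3]
+L5 (α=1/3) → [142/3, 105, 607/9]
+L6 (α=3/5) → [1337/15, 261/5, 7694/45]
+L7 (α=3/5) → [3754/75, 4242/25, 48733/225]
→ [50, 170, 217]

at x=1,y=2 over L1,L2,L5,L6,L7:
+L1 (α=1/7) → [33, 145/7, 199/7]
+L2 (α=1/2) → [78, 1307/14, 124/7]
+L5 (α=3/7) → [726/7, 7024/49, 4738/49]
+L6 (α=2/3) → [1194/7, 9136/49, 7198/49]
+L7 (α=1/3) → [2878/21, 24544/147, 23363/147]
= [137, 167, 159]
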